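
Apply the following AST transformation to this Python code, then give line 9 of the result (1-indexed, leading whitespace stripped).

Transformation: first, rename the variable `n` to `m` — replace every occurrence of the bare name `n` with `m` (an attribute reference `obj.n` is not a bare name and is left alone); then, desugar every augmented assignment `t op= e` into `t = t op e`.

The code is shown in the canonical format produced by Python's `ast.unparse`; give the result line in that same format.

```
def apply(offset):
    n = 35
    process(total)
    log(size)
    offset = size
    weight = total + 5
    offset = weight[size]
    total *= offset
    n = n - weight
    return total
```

m = m - weight

Transformed code:
def apply(offset):
    m = 35
    process(total)
    log(size)
    offset = size
    weight = total + 5
    offset = weight[size]
    total = total * offset
    m = m - weight
    return total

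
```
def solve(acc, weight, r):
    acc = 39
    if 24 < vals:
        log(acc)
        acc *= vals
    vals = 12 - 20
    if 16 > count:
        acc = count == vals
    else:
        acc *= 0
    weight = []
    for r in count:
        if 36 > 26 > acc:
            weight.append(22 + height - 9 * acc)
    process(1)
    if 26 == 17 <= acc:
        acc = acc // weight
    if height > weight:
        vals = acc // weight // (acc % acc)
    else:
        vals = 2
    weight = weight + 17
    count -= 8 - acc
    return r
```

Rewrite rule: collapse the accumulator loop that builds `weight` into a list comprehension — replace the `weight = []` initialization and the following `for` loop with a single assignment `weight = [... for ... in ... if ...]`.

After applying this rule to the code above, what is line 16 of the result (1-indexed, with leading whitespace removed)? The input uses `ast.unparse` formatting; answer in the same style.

vals = acc // weight // (acc % acc)

Transformed code:
def solve(acc, weight, r):
    acc = 39
    if 24 < vals:
        log(acc)
        acc *= vals
    vals = 12 - 20
    if 16 > count:
        acc = count == vals
    else:
        acc *= 0
    weight = [22 + height - 9 * acc for r in count if 36 > 26 > acc]
    process(1)
    if 26 == 17 <= acc:
        acc = acc // weight
    if height > weight:
        vals = acc // weight // (acc % acc)
    else:
        vals = 2
    weight = weight + 17
    count -= 8 - acc
    return r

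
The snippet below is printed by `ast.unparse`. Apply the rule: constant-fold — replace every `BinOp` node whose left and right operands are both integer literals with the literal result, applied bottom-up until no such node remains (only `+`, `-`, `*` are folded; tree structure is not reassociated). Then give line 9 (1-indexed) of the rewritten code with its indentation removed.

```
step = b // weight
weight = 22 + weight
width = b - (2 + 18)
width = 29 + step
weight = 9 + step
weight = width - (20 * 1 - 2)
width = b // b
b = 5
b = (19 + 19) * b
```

Transformed code:
step = b // weight
weight = 22 + weight
width = b - 20
width = 29 + step
weight = 9 + step
weight = width - 18
width = b // b
b = 5
b = 38 * b

b = 38 * b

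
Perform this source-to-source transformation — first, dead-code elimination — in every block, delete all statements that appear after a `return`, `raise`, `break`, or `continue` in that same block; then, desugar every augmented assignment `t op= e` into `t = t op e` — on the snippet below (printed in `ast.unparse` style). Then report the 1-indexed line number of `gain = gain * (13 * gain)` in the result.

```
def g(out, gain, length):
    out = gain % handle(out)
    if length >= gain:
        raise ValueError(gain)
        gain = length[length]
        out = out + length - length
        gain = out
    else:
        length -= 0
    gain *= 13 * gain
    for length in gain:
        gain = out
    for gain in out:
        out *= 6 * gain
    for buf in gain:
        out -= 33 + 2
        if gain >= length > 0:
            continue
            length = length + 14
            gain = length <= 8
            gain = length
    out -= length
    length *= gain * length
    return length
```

7

Transformed code:
def g(out, gain, length):
    out = gain % handle(out)
    if length >= gain:
        raise ValueError(gain)
    else:
        length = length - 0
    gain = gain * (13 * gain)
    for length in gain:
        gain = out
    for gain in out:
        out = out * (6 * gain)
    for buf in gain:
        out = out - (33 + 2)
        if gain >= length > 0:
            continue
    out = out - length
    length = length * (gain * length)
    return length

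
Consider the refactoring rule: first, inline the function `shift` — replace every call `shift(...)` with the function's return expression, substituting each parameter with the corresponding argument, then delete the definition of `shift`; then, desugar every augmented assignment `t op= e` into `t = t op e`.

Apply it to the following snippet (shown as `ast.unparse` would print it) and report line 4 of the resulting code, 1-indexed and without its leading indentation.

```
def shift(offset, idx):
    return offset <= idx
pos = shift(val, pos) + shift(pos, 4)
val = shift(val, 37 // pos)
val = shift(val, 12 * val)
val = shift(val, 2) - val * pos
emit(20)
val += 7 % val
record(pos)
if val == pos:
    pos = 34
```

Transformed code:
pos = (val <= pos) + (pos <= 4)
val = val <= 37 // pos
val = val <= 12 * val
val = (val <= 2) - val * pos
emit(20)
val = val + 7 % val
record(pos)
if val == pos:
    pos = 34

val = (val <= 2) - val * pos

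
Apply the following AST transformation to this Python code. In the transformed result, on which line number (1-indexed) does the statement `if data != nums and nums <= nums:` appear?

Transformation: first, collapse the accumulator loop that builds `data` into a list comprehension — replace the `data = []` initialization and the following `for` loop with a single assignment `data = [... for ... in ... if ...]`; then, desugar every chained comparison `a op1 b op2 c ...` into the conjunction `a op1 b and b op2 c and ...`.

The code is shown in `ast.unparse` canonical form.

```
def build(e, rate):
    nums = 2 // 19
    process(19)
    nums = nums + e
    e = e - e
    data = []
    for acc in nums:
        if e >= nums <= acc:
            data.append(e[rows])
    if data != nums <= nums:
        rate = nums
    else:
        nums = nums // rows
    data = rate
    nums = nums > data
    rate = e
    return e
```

Transformed code:
def build(e, rate):
    nums = 2 // 19
    process(19)
    nums = nums + e
    e = e - e
    data = [e[rows] for acc in nums if e >= nums and nums <= acc]
    if data != nums and nums <= nums:
        rate = nums
    else:
        nums = nums // rows
    data = rate
    nums = nums > data
    rate = e
    return e

7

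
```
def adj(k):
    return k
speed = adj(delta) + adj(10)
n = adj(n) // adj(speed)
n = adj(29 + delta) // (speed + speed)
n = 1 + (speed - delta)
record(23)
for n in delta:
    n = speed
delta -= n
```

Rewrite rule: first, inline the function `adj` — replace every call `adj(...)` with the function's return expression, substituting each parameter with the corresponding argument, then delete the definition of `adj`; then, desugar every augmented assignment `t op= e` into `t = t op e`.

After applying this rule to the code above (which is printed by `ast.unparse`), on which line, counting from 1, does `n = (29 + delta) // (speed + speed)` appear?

3

Transformed code:
speed = delta + 10
n = n // speed
n = (29 + delta) // (speed + speed)
n = 1 + (speed - delta)
record(23)
for n in delta:
    n = speed
delta = delta - n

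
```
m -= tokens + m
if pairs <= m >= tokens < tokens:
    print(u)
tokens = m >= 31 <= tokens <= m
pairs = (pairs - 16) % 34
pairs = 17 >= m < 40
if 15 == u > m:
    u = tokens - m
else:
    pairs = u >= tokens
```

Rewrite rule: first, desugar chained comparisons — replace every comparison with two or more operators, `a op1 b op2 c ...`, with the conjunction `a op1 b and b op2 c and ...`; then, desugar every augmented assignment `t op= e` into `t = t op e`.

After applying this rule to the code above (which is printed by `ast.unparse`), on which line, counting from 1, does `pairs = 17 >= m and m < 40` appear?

Transformed code:
m = m - (tokens + m)
if pairs <= m and m >= tokens and (tokens < tokens):
    print(u)
tokens = m >= 31 and 31 <= tokens and (tokens <= m)
pairs = (pairs - 16) % 34
pairs = 17 >= m and m < 40
if 15 == u and u > m:
    u = tokens - m
else:
    pairs = u >= tokens

6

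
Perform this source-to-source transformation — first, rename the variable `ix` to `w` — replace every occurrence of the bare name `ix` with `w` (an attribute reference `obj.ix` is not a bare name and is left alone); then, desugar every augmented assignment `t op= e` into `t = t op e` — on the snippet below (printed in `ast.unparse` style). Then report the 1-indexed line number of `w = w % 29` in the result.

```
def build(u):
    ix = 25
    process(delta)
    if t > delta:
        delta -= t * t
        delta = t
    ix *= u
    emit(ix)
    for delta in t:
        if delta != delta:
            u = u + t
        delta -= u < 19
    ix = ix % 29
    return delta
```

13

Transformed code:
def build(u):
    w = 25
    process(delta)
    if t > delta:
        delta = delta - t * t
        delta = t
    w = w * u
    emit(w)
    for delta in t:
        if delta != delta:
            u = u + t
        delta = delta - (u < 19)
    w = w % 29
    return delta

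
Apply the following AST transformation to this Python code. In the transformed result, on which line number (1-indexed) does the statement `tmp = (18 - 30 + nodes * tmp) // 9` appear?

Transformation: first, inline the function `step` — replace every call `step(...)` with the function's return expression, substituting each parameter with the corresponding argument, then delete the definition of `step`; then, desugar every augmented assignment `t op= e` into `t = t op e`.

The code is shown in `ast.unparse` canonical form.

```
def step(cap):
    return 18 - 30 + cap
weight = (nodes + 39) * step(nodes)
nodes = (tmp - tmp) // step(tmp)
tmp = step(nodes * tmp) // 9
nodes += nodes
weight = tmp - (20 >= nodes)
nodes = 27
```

3

Transformed code:
weight = (nodes + 39) * (18 - 30 + nodes)
nodes = (tmp - tmp) // (18 - 30 + tmp)
tmp = (18 - 30 + nodes * tmp) // 9
nodes = nodes + nodes
weight = tmp - (20 >= nodes)
nodes = 27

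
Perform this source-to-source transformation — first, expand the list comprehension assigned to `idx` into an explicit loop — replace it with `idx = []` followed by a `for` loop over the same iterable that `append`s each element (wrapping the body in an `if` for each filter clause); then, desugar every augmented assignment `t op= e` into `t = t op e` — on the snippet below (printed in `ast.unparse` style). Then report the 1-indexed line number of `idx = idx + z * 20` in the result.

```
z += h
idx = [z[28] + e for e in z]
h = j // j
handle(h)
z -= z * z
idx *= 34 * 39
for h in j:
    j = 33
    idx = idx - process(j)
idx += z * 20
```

Transformed code:
z = z + h
idx = []
for e in z:
    idx.append(z[28] + e)
h = j // j
handle(h)
z = z - z * z
idx = idx * (34 * 39)
for h in j:
    j = 33
    idx = idx - process(j)
idx = idx + z * 20

12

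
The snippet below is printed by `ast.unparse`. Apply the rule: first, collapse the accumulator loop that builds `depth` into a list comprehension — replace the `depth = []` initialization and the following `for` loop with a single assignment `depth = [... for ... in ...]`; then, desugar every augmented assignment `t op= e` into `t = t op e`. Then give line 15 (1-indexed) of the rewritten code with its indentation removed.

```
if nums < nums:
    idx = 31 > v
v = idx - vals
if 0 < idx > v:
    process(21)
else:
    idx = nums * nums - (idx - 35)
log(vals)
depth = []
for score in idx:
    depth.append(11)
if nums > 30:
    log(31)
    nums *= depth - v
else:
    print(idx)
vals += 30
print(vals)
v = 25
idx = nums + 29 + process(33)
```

Transformed code:
if nums < nums:
    idx = 31 > v
v = idx - vals
if 0 < idx > v:
    process(21)
else:
    idx = nums * nums - (idx - 35)
log(vals)
depth = [11 for score in idx]
if nums > 30:
    log(31)
    nums = nums * (depth - v)
else:
    print(idx)
vals = vals + 30
print(vals)
v = 25
idx = nums + 29 + process(33)

vals = vals + 30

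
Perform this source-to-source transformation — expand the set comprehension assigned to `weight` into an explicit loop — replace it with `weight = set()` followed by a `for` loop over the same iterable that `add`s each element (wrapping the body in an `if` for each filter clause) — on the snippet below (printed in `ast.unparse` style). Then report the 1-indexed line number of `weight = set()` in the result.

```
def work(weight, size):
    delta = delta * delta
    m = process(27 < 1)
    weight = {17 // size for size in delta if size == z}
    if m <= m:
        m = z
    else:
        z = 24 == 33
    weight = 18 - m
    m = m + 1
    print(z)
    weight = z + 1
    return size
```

4

Transformed code:
def work(weight, size):
    delta = delta * delta
    m = process(27 < 1)
    weight = set()
    for size in delta:
        if size == z:
            weight.add(17 // size)
    if m <= m:
        m = z
    else:
        z = 24 == 33
    weight = 18 - m
    m = m + 1
    print(z)
    weight = z + 1
    return size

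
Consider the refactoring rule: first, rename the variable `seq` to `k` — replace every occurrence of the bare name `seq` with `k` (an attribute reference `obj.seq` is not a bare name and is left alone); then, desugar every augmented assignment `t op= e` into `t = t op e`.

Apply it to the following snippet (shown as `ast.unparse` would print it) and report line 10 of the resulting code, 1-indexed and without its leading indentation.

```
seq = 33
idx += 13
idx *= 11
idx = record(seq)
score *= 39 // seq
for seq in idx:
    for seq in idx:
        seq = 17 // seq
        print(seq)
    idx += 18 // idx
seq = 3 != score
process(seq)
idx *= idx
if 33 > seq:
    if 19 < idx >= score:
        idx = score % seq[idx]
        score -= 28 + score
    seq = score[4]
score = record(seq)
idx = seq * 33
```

idx = idx + 18 // idx

Transformed code:
k = 33
idx = idx + 13
idx = idx * 11
idx = record(k)
score = score * (39 // k)
for k in idx:
    for k in idx:
        k = 17 // k
        print(k)
    idx = idx + 18 // idx
k = 3 != score
process(k)
idx = idx * idx
if 33 > k:
    if 19 < idx >= score:
        idx = score % k[idx]
        score = score - (28 + score)
    k = score[4]
score = record(k)
idx = k * 33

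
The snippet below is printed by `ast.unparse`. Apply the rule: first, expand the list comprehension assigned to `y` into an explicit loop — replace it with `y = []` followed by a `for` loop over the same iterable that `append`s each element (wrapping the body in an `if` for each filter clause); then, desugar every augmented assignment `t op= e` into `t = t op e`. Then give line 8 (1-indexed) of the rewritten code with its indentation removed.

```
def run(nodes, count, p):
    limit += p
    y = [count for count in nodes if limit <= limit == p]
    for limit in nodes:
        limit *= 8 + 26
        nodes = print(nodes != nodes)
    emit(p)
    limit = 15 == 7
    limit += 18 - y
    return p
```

limit = limit * (8 + 26)

Transformed code:
def run(nodes, count, p):
    limit = limit + p
    y = []
    for count in nodes:
        if limit <= limit == p:
            y.append(count)
    for limit in nodes:
        limit = limit * (8 + 26)
        nodes = print(nodes != nodes)
    emit(p)
    limit = 15 == 7
    limit = limit + (18 - y)
    return p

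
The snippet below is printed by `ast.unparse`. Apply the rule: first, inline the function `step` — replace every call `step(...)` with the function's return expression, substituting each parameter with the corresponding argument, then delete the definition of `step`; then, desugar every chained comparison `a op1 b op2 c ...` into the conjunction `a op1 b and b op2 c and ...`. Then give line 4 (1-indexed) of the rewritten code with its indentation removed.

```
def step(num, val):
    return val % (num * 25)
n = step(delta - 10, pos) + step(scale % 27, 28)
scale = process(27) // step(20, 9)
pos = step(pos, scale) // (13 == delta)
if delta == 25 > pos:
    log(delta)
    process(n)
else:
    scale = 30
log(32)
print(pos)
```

Transformed code:
n = pos % ((delta - 10) * 25) + 28 % (scale % 27 * 25)
scale = process(27) // (9 % (20 * 25))
pos = scale % (pos * 25) // (13 == delta)
if delta == 25 and 25 > pos:
    log(delta)
    process(n)
else:
    scale = 30
log(32)
print(pos)

if delta == 25 and 25 > pos:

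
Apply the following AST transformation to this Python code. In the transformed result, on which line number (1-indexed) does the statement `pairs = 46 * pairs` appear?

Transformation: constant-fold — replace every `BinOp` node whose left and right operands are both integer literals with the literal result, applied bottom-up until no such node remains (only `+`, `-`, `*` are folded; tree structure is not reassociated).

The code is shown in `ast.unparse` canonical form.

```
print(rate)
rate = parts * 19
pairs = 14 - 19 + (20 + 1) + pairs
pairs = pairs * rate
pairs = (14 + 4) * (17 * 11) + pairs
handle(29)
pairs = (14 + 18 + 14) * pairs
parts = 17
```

Transformed code:
print(rate)
rate = parts * 19
pairs = 16 + pairs
pairs = pairs * rate
pairs = 3366 + pairs
handle(29)
pairs = 46 * pairs
parts = 17

7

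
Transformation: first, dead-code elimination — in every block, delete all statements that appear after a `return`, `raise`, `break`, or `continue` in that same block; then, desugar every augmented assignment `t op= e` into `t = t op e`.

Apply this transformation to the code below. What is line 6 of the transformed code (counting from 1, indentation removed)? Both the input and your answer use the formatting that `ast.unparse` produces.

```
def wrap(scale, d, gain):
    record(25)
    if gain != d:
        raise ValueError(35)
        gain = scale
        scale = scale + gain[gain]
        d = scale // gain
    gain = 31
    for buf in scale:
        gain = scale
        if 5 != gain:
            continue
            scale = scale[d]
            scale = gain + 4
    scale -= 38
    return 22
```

for buf in scale:

Transformed code:
def wrap(scale, d, gain):
    record(25)
    if gain != d:
        raise ValueError(35)
    gain = 31
    for buf in scale:
        gain = scale
        if 5 != gain:
            continue
    scale = scale - 38
    return 22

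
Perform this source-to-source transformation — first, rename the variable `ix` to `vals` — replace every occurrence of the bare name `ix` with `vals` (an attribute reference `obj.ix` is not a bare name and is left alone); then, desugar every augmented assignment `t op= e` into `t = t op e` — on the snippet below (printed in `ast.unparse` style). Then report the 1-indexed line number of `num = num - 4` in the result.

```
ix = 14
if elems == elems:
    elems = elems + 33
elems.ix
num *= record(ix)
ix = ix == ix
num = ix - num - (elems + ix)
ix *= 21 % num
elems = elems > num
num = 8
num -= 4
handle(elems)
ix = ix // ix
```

11

Transformed code:
vals = 14
if elems == elems:
    elems = elems + 33
elems.ix
num = num * record(vals)
vals = vals == vals
num = vals - num - (elems + vals)
vals = vals * (21 % num)
elems = elems > num
num = 8
num = num - 4
handle(elems)
vals = vals // vals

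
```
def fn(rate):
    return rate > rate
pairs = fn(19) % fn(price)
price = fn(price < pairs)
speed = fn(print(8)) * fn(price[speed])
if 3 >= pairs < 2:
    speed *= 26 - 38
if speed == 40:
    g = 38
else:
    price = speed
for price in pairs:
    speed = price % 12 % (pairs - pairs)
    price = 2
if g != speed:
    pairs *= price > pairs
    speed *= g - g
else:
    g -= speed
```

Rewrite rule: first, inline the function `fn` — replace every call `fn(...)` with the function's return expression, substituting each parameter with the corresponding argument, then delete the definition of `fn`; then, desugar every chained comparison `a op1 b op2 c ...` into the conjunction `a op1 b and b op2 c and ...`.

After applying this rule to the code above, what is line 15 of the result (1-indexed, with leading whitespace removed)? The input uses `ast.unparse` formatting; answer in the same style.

speed *= g - g

Transformed code:
pairs = (19 > 19) % (price > price)
price = (price < pairs) > (price < pairs)
speed = (print(8) > print(8)) * (price[speed] > price[speed])
if 3 >= pairs and pairs < 2:
    speed *= 26 - 38
if speed == 40:
    g = 38
else:
    price = speed
for price in pairs:
    speed = price % 12 % (pairs - pairs)
    price = 2
if g != speed:
    pairs *= price > pairs
    speed *= g - g
else:
    g -= speed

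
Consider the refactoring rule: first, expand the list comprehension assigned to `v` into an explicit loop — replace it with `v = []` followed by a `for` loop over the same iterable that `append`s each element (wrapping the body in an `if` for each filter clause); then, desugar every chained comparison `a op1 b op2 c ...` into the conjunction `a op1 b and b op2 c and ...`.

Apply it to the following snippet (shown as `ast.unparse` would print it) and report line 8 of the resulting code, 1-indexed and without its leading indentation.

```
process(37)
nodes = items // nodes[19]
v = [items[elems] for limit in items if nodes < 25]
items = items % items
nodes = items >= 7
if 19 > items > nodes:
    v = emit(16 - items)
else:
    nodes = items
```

nodes = items >= 7

Transformed code:
process(37)
nodes = items // nodes[19]
v = []
for limit in items:
    if nodes < 25:
        v.append(items[elems])
items = items % items
nodes = items >= 7
if 19 > items and items > nodes:
    v = emit(16 - items)
else:
    nodes = items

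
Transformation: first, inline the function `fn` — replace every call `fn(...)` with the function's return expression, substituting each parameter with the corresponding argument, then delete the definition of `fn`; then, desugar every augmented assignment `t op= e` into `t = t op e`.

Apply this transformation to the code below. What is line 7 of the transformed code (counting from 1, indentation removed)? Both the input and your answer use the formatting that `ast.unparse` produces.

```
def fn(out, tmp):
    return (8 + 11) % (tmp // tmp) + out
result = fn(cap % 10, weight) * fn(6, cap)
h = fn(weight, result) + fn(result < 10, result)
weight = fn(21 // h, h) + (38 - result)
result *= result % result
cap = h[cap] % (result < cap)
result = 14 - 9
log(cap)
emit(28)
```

log(cap)

Transformed code:
result = ((8 + 11) % (weight // weight) + cap % 10) * ((8 + 11) % (cap // cap) + 6)
h = (8 + 11) % (result // result) + weight + ((8 + 11) % (result // result) + (result < 10))
weight = (8 + 11) % (h // h) + 21 // h + (38 - result)
result = result * (result % result)
cap = h[cap] % (result < cap)
result = 14 - 9
log(cap)
emit(28)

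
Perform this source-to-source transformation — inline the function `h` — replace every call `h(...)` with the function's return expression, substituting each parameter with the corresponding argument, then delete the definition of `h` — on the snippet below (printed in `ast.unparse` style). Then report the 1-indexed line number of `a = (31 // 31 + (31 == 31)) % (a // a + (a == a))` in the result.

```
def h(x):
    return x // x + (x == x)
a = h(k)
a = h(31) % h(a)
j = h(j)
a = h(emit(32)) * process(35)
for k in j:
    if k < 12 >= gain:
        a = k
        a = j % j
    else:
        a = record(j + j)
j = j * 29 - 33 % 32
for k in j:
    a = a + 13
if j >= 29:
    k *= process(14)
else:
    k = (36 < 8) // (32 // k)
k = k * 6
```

Transformed code:
a = k // k + (k == k)
a = (31 // 31 + (31 == 31)) % (a // a + (a == a))
j = j // j + (j == j)
a = (emit(32) // emit(32) + (emit(32) == emit(32))) * process(35)
for k in j:
    if k < 12 >= gain:
        a = k
        a = j % j
    else:
        a = record(j + j)
j = j * 29 - 33 % 32
for k in j:
    a = a + 13
if j >= 29:
    k *= process(14)
else:
    k = (36 < 8) // (32 // k)
k = k * 6

2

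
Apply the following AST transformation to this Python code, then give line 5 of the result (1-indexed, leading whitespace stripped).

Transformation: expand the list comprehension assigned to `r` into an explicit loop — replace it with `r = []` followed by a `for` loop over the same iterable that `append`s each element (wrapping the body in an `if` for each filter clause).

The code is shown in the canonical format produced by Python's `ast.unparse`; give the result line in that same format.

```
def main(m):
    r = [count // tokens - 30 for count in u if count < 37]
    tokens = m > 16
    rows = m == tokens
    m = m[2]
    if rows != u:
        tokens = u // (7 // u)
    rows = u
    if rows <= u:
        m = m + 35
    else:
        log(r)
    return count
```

Transformed code:
def main(m):
    r = []
    for count in u:
        if count < 37:
            r.append(count // tokens - 30)
    tokens = m > 16
    rows = m == tokens
    m = m[2]
    if rows != u:
        tokens = u // (7 // u)
    rows = u
    if rows <= u:
        m = m + 35
    else:
        log(r)
    return count

r.append(count // tokens - 30)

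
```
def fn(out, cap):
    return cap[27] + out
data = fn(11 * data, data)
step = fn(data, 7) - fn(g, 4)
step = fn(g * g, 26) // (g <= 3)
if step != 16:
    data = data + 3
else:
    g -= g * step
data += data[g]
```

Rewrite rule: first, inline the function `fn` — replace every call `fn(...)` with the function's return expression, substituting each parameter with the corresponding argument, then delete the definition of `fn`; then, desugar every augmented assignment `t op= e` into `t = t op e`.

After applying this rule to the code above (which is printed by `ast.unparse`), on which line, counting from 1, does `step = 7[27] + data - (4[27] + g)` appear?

Transformed code:
data = data[27] + 11 * data
step = 7[27] + data - (4[27] + g)
step = (26[27] + g * g) // (g <= 3)
if step != 16:
    data = data + 3
else:
    g = g - g * step
data = data + data[g]

2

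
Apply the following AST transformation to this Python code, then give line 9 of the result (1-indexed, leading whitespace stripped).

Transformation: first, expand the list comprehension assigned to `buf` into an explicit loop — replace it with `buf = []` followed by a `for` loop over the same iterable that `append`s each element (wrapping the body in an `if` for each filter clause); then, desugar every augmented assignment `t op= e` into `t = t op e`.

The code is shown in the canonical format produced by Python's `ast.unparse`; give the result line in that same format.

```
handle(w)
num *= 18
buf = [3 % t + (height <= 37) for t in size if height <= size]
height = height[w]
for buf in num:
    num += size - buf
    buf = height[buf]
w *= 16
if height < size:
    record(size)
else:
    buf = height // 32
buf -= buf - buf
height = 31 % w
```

Transformed code:
handle(w)
num = num * 18
buf = []
for t in size:
    if height <= size:
        buf.append(3 % t + (height <= 37))
height = height[w]
for buf in num:
    num = num + (size - buf)
    buf = height[buf]
w = w * 16
if height < size:
    record(size)
else:
    buf = height // 32
buf = buf - (buf - buf)
height = 31 % w

num = num + (size - buf)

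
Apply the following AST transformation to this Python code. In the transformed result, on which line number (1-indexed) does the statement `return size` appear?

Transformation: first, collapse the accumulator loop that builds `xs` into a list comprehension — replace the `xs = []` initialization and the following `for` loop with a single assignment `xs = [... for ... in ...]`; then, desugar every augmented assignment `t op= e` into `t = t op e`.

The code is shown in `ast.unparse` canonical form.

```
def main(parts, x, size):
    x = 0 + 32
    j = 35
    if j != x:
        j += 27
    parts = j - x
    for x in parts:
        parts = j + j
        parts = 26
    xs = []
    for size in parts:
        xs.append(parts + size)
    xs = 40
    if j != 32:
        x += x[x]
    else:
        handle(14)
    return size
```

Transformed code:
def main(parts, x, size):
    x = 0 + 32
    j = 35
    if j != x:
        j = j + 27
    parts = j - x
    for x in parts:
        parts = j + j
        parts = 26
    xs = [parts + size for size in parts]
    xs = 40
    if j != 32:
        x = x + x[x]
    else:
        handle(14)
    return size

16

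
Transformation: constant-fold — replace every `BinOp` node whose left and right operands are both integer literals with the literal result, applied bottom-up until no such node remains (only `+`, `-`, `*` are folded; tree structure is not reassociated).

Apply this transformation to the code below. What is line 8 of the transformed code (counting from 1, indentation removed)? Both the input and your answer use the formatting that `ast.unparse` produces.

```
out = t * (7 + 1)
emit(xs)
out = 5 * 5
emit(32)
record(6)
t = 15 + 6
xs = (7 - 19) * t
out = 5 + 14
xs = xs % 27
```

Transformed code:
out = t * 8
emit(xs)
out = 25
emit(32)
record(6)
t = 21
xs = -12 * t
out = 19
xs = xs % 27

out = 19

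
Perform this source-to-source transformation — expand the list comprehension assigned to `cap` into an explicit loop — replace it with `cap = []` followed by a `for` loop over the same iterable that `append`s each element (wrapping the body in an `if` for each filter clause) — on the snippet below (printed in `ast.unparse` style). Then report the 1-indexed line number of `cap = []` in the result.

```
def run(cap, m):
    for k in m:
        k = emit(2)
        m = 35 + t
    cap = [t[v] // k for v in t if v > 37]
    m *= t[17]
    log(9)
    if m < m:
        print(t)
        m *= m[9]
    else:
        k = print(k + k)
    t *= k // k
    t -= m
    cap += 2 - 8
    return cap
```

Transformed code:
def run(cap, m):
    for k in m:
        k = emit(2)
        m = 35 + t
    cap = []
    for v in t:
        if v > 37:
            cap.append(t[v] // k)
    m *= t[17]
    log(9)
    if m < m:
        print(t)
        m *= m[9]
    else:
        k = print(k + k)
    t *= k // k
    t -= m
    cap += 2 - 8
    return cap

5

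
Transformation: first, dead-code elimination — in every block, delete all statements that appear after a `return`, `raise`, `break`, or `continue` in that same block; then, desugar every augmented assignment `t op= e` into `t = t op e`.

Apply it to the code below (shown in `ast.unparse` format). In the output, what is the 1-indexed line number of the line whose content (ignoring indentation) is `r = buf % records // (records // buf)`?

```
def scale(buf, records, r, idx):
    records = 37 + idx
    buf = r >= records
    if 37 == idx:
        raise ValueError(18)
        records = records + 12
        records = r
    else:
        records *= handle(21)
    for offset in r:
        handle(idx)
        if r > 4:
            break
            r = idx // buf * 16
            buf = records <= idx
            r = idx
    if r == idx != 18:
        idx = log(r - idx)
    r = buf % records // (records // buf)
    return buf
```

14

Transformed code:
def scale(buf, records, r, idx):
    records = 37 + idx
    buf = r >= records
    if 37 == idx:
        raise ValueError(18)
    else:
        records = records * handle(21)
    for offset in r:
        handle(idx)
        if r > 4:
            break
    if r == idx != 18:
        idx = log(r - idx)
    r = buf % records // (records // buf)
    return buf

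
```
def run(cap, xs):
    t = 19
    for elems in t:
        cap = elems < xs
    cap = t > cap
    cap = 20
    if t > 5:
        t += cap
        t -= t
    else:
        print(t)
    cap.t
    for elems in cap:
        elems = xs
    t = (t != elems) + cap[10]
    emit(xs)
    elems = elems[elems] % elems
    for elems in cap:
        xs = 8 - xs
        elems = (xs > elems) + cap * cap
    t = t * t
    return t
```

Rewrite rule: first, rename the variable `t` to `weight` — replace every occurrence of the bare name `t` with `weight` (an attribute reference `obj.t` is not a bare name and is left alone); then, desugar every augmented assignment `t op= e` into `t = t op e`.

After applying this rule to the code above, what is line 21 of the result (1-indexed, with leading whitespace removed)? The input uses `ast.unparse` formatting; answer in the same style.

weight = weight * weight

Transformed code:
def run(cap, xs):
    weight = 19
    for elems in weight:
        cap = elems < xs
    cap = weight > cap
    cap = 20
    if weight > 5:
        weight = weight + cap
        weight = weight - weight
    else:
        print(weight)
    cap.t
    for elems in cap:
        elems = xs
    weight = (weight != elems) + cap[10]
    emit(xs)
    elems = elems[elems] % elems
    for elems in cap:
        xs = 8 - xs
        elems = (xs > elems) + cap * cap
    weight = weight * weight
    return weight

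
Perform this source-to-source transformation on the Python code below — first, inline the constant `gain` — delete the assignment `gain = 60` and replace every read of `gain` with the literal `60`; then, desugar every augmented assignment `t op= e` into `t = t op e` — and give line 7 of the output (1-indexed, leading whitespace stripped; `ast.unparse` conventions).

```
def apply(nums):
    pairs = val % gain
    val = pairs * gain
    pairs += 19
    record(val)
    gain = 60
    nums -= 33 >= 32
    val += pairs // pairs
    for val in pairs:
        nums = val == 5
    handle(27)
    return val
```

val = val + pairs // pairs

Transformed code:
def apply(nums):
    pairs = val % 60
    val = pairs * 60
    pairs = pairs + 19
    record(val)
    nums = nums - (33 >= 32)
    val = val + pairs // pairs
    for val in pairs:
        nums = val == 5
    handle(27)
    return val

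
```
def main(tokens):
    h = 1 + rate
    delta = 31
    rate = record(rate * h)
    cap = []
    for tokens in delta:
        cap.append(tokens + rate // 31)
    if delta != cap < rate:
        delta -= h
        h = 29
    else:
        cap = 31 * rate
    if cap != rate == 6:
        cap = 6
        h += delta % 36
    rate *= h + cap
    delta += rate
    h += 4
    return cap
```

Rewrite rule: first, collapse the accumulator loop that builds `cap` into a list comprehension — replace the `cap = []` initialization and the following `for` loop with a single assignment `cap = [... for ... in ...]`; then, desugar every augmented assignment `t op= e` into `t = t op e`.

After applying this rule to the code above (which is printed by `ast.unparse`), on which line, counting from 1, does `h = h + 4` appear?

Transformed code:
def main(tokens):
    h = 1 + rate
    delta = 31
    rate = record(rate * h)
    cap = [tokens + rate // 31 for tokens in delta]
    if delta != cap < rate:
        delta = delta - h
        h = 29
    else:
        cap = 31 * rate
    if cap != rate == 6:
        cap = 6
        h = h + delta % 36
    rate = rate * (h + cap)
    delta = delta + rate
    h = h + 4
    return cap

16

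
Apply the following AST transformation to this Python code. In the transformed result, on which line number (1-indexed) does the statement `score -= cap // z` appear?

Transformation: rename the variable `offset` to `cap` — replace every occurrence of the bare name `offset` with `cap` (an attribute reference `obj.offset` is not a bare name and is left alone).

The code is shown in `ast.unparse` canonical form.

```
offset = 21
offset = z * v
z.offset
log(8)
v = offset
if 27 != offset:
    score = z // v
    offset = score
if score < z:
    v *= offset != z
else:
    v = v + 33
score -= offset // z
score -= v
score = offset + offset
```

13

Transformed code:
cap = 21
cap = z * v
z.offset
log(8)
v = cap
if 27 != cap:
    score = z // v
    cap = score
if score < z:
    v *= cap != z
else:
    v = v + 33
score -= cap // z
score -= v
score = cap + cap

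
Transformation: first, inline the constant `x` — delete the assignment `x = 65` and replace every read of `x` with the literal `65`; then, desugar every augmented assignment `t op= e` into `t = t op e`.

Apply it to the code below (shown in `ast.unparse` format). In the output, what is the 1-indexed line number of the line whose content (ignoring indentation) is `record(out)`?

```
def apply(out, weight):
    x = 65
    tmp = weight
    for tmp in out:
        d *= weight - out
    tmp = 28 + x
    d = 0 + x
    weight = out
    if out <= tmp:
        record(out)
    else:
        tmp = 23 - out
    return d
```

9

Transformed code:
def apply(out, weight):
    tmp = weight
    for tmp in out:
        d = d * (weight - out)
    tmp = 28 + 65
    d = 0 + 65
    weight = out
    if out <= tmp:
        record(out)
    else:
        tmp = 23 - out
    return d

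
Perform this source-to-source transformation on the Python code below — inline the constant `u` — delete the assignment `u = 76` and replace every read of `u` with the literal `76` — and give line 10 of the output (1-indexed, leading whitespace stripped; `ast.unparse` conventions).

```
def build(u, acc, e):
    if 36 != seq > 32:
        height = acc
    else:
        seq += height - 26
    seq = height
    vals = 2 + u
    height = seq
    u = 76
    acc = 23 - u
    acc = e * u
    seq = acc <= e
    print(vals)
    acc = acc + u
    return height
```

acc = e * 76

Transformed code:
def build(u, acc, e):
    if 36 != seq > 32:
        height = acc
    else:
        seq += height - 26
    seq = height
    vals = 2 + 76
    height = seq
    acc = 23 - 76
    acc = e * 76
    seq = acc <= e
    print(vals)
    acc = acc + 76
    return height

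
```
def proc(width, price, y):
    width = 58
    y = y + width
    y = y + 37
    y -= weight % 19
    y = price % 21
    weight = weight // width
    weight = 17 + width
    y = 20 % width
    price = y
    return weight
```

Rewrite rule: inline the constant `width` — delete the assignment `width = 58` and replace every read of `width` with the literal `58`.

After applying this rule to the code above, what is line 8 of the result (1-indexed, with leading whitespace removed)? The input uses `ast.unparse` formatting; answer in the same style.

Transformed code:
def proc(width, price, y):
    y = y + 58
    y = y + 37
    y -= weight % 19
    y = price % 21
    weight = weight // 58
    weight = 17 + 58
    y = 20 % 58
    price = y
    return weight

y = 20 % 58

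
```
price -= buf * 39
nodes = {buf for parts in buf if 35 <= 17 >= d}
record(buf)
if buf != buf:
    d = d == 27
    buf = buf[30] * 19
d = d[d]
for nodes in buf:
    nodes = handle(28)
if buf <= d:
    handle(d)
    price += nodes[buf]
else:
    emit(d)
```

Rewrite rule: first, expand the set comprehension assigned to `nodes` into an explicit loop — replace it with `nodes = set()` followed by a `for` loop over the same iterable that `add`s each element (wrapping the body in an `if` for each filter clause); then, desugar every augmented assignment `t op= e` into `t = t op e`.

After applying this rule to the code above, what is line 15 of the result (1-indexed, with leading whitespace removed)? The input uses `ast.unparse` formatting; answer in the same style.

price = price + nodes[buf]

Transformed code:
price = price - buf * 39
nodes = set()
for parts in buf:
    if 35 <= 17 >= d:
        nodes.add(buf)
record(buf)
if buf != buf:
    d = d == 27
    buf = buf[30] * 19
d = d[d]
for nodes in buf:
    nodes = handle(28)
if buf <= d:
    handle(d)
    price = price + nodes[buf]
else:
    emit(d)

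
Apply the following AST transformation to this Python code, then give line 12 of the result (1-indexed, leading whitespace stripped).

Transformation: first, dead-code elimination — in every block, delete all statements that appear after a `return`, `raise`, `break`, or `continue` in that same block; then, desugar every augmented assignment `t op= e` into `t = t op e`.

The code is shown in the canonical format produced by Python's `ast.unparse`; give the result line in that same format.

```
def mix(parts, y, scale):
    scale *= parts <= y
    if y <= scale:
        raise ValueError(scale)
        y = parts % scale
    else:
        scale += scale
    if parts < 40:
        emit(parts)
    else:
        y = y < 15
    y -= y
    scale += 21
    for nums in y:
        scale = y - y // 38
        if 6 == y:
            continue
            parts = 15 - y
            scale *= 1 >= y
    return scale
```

Transformed code:
def mix(parts, y, scale):
    scale = scale * (parts <= y)
    if y <= scale:
        raise ValueError(scale)
    else:
        scale = scale + scale
    if parts < 40:
        emit(parts)
    else:
        y = y < 15
    y = y - y
    scale = scale + 21
    for nums in y:
        scale = y - y // 38
        if 6 == y:
            continue
    return scale

scale = scale + 21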